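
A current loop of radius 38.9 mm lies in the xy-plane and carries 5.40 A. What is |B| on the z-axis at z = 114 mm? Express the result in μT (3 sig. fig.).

On the axis of a circular loop, B = μ₀IR² / [2(R²+z²)^(3/2)].
R² + z² = (0.0389)² + (0.114)² = 0.01451 m², and (R²+z²)^(3/2) = 1.75×10⁻³ m³.
B = (4π×10⁻⁷ × 5.40 × 0.001513) / (2 × 1.75×10⁻³) = 2.94×10⁻⁶ T.

B ≈ 2.94 μT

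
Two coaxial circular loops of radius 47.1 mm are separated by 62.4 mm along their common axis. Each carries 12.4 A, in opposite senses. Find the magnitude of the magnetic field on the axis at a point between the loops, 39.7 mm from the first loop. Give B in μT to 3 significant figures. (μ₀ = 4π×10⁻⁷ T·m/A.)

B ≈ 47.0 μT

Each loop contributes B = μ₀IR²/[2(R²+z²)^(3/2)] on the axis, with z measured from that loop.
Loop 1 (z = 0.0397 m): B₁ = 7.39×10⁻⁵ T. Loop 2 (z = 0.0227 m): B₂ = 1.21×10⁻⁴ T.
The fields oppose: B = |B₁ − B₂| = 4.70×10⁻⁵ T.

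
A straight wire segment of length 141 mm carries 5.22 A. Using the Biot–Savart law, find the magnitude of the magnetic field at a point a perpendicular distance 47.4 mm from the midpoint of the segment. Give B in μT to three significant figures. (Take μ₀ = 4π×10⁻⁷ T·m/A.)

For a finite straight segment, B = (μ₀I/4πd)(sinθ₁ + sinθ₂), where θ₁, θ₂ are the angles from the perpendicular to each end.
The perpendicular from the point meets the wire at its midpoint, so each end is L/2 = 0.0705 m away along the wire.
sinθ₁ = 0.0705/√(0.0705²+0.0474²) = 0.8299; sinθ₂ = 0.0705/√(0.0705²+0.0474²) = 0.8299.
B = (4π×10⁻⁷ × 5.22) / (4π × 0.0474) × (0.8299 + 0.8299) = 1.83×10⁻⁵ T.

B ≈ 18.3 μT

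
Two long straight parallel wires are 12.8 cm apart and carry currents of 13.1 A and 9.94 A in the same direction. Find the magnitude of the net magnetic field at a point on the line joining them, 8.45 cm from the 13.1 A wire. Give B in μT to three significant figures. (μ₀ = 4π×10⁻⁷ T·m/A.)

B ≈ 14.7 μT

Each long wire gives B = μ₀I/(2πd). Distances are d₁ = 0.0845 m and d₂ = 0.0435 m.
B₁ = 3.10×10⁻⁵ T, B₂ = 4.57×10⁻⁵ T.
Between parallel currents the two contributions point in opposite directions, so they subtract. B = |B₁ − B₂| = |3.10×10⁻⁵ − 4.57×10⁻⁵| = 1.47×10⁻⁵ T.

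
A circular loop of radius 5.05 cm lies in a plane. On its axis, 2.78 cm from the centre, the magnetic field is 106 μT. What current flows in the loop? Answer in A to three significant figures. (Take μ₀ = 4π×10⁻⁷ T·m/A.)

I ≈ 12.7 A

On the axis of a loop, B = μ₀IR²/[2(R²+z²)^(3/2)], so I = 2B(R²+z²)^(3/2)/(μ₀R²).
R² + z² = 0.00255 + 0.0007728 = 0.003323 m²; raised to 3/2 gives 1.92×10⁻⁴ m³.
I = 2 × 1.06×10⁻⁴ × 1.92×10⁻⁴ / (1.26×10⁻⁶ × 0.00255) = 12.7 A.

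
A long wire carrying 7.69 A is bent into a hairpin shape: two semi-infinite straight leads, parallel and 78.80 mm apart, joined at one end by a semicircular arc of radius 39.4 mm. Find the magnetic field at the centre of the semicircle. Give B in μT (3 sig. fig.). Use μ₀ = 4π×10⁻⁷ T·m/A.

The semicircular arc contributes B_arc = μ₀I·π/(4πR) = μ₀I/(4R) = 6.13×10⁻⁵ T.
Each semi-infinite lead is at perpendicular distance R = 0.0394 m from the centre, with the perpendicular foot at its near end, so it contributes μ₀I/(4πR); both point the same way, together 3.90×10⁻⁵ T.
Arc and leads all point the same direction: B = 6.13×10⁻⁵ + 3.90×10⁻⁵ = 1.00×10⁻⁴ T.

B ≈ 100 μT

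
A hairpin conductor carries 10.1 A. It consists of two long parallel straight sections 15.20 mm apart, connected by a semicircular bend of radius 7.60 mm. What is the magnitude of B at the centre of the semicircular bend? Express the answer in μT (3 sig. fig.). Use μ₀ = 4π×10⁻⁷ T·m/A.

The semicircular arc contributes B_arc = μ₀I·π/(4πR) = μ₀I/(4R) = 4.18×10⁻⁴ T.
Each semi-infinite lead is at perpendicular distance R = 0.0076 m from the centre, with the perpendicular foot at its near end, so it contributes μ₀I/(4πR); both point the same way, together 2.66×10⁻⁴ T.
Arc and leads all point the same direction: B = 4.18×10⁻⁴ + 2.66×10⁻⁴ = 6.83×10⁻⁴ T.

B ≈ 683 μT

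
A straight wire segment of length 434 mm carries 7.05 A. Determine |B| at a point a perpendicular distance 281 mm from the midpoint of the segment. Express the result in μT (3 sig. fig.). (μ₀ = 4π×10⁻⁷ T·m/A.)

B ≈ 3.07 μT

For a finite straight segment, B = (μ₀I/4πd)(sinθ₁ + sinθ₂), where θ₁, θ₂ are the angles from the perpendicular to each end.
The perpendicular from the point meets the wire at its midpoint, so each end is L/2 = 0.217 m away along the wire.
sinθ₁ = 0.217/√(0.217²+0.281²) = 0.6112; sinθ₂ = 0.217/√(0.217²+0.281²) = 0.6112.
B = (4π×10⁻⁷ × 7.05) / (4π × 0.281) × (0.6112 + 0.6112) = 3.07×10⁻⁶ T.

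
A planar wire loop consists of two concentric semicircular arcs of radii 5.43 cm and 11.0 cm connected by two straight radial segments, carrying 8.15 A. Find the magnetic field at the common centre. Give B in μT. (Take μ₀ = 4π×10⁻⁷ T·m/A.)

B ≈ 23.9 μT

The radial connectors point toward the centre, so dl × r̂ = 0 and they contribute nothing.
Each semicircle gives μ₀I/(4R): inner arc 4.72×10⁻⁵ T, outer arc 2.33×10⁻⁵ T.
The two arcs carry current in opposite angular senses, so their fields oppose: B = |4.72×10⁻⁵ − 2.33×10⁻⁵| = 2.39×10⁻⁵ T.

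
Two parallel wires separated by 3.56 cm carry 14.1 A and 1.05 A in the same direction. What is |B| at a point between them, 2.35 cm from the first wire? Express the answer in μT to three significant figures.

B ≈ 103 μT

Each long wire gives B = μ₀I/(2πd). Distances are d₁ = 0.0235 m and d₂ = 0.0121 m.
B₁ = 1.20×10⁻⁴ T, B₂ = 1.74×10⁻⁵ T.
Between parallel currents the two contributions point in opposite directions, so they subtract. B = |B₁ − B₂| = |1.20×10⁻⁴ − 1.74×10⁻⁵| = 1.03×10⁻⁴ T.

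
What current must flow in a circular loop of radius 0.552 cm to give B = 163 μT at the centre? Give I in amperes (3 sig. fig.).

At the centre of a circular loop B = μ₀I/(2R), so I = 2RB/μ₀.
With R = 0.00552 m, I = 2 × 0.00552 × 1.63×10⁻⁴ / (4π×10⁻⁷) = 1.43 A.

I ≈ 1.43 A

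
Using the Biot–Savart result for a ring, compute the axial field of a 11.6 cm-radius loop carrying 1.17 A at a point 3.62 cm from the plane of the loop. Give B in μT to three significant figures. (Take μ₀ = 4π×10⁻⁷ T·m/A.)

On the axis of a circular loop, B = μ₀IR² / [2(R²+z²)^(3/2)].
R² + z² = (0.116)² + (0.0362)² = 0.01477 m², and (R²+z²)^(3/2) = 1.79×10⁻³ m³.
B = (4π×10⁻⁷ × 1.17 × 0.01346) / (2 × 1.79×10⁻³) = 5.51×10⁻⁶ T.

B ≈ 5.51 μT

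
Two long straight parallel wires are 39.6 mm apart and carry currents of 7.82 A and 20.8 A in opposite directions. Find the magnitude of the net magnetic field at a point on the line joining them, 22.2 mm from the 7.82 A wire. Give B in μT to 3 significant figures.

B ≈ 310 μT

Each long wire gives B = μ₀I/(2πd). Distances are d₁ = 0.0222 m and d₂ = 0.0174 m.
B₁ = 7.05×10⁻⁵ T, B₂ = 2.39×10⁻⁴ T.
Between antiparallel currents both contributions point the same way, so they add. B = B₁ + B₂ = 7.05×10⁻⁵ + 2.39×10⁻⁴ = 3.10×10⁻⁴ T.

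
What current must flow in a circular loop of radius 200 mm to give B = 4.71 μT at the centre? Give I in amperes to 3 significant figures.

At the centre of a circular loop B = μ₀I/(2R), so I = 2RB/μ₀.
With R = 0.2 m, I = 2 × 0.2 × 4.71×10⁻⁶ / (4π×10⁻⁷) = 1.50 A.

I ≈ 1.50 A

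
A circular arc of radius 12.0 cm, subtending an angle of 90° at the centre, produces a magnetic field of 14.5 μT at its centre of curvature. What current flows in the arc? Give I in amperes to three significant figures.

I ≈ 11.1 A

For a circular arc, B = μ₀Iφ/(4πR) with φ in radians; here φ = 1.571 rad.
So I = 4πRB/(μ₀φ) = 4π × 0.12 × 1.45×10⁻⁵ / (4π×10⁻⁷ × 1.571) = 11.1 A.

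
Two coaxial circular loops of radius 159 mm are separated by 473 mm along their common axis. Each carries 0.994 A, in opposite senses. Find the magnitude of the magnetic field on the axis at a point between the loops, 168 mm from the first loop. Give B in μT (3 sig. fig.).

Each loop contributes B = μ₀IR²/[2(R²+z²)^(3/2)] on the axis, with z measured from that loop.
Loop 1 (z = 0.168 m): B₁ = 1.28×10⁻⁶ T. Loop 2 (z = 0.305 m): B₂ = 3.88×10⁻⁷ T.
The fields oppose: B = |B₁ − B₂| = 8.88×10⁻⁷ T.

B ≈ 0.888 μT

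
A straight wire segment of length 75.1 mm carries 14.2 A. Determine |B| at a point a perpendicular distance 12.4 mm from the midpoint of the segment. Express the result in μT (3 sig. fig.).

B ≈ 217 μT

For a finite straight segment, B = (μ₀I/4πd)(sinθ₁ + sinθ₂), where θ₁, θ₂ are the angles from the perpendicular to each end.
The perpendicular from the point meets the wire at its midpoint, so each end is L/2 = 0.03755 m away along the wire.
sinθ₁ = 0.03755/√(0.03755²+0.0124²) = 0.9496; sinθ₂ = 0.03755/√(0.03755²+0.0124²) = 0.9496.
B = (4π×10⁻⁷ × 14.2) / (4π × 0.0124) × (0.9496 + 0.9496) = 2.17×10⁻⁴ T.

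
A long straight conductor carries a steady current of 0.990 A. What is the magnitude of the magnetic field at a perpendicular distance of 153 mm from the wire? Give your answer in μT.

For an infinitely long straight wire, B = μ₀I/(2πd).
B = (4π×10⁻⁷ × 0.990) / (2π × 0.153) = 1.29×10⁻⁶ T.

B ≈ 1.29 μT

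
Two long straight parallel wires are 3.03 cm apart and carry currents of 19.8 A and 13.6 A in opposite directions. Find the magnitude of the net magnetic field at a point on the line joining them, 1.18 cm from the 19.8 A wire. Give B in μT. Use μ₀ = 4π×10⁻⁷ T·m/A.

B ≈ 483 μT

Each long wire gives B = μ₀I/(2πd). Distances are d₁ = 0.0118 m and d₂ = 0.0185 m.
B₁ = 3.36×10⁻⁴ T, B₂ = 1.47×10⁻⁴ T.
Between antiparallel currents both contributions point the same way, so they add. B = B₁ + B₂ = 3.36×10⁻⁴ + 1.47×10⁻⁴ = 4.83×10⁻⁴ T.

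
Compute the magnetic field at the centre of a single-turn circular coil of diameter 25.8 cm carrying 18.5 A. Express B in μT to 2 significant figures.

At the centre of a circular loop the Biot–Savart law gives B = μ₀I/(2R) (so R = 0.129 m).
B = (4π×10⁻⁷ × 18.5) / (2 × 0.129) = 9.01×10⁻⁵ T.

B ≈ 90 μT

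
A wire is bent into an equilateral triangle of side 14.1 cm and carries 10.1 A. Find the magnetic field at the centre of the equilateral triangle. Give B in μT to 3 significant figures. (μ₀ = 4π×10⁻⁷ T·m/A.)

Each side is a finite straight segment at perpendicular distance d = a/(2 tan(π/3)) = 0.0407 m from the centre, with end-angles ±π/3.
One side contributes B₁ = (μ₀I/4πd)·2 sin(π/3) = 4.30×10⁻⁵ T.
All 3 sides add in the same direction: B = 3 × 4.30×10⁻⁵ = 1.29×10⁻⁴ T.

B ≈ 129 μT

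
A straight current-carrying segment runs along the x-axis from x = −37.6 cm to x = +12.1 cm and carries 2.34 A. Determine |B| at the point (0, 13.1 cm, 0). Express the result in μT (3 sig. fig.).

For a finite straight segment, B = (μ₀I/4πd)(sinθ₁ + sinθ₂), where θ₁, θ₂ are the angles from the perpendicular to each end.
The perpendicular distance is d = 0.131 m; the end-offsets along the wire are a = 0.376 m and b = 0.121 m.
sinθ₁ = 0.376/√(0.376²+0.131²) = 0.9443; sinθ₂ = 0.121/√(0.121²+0.131²) = 0.6785.
B = (4π×10⁻⁷ × 2.34) / (4π × 0.131) × (0.9443 + 0.6785) = 2.90×10⁻⁶ T.

B ≈ 2.90 μT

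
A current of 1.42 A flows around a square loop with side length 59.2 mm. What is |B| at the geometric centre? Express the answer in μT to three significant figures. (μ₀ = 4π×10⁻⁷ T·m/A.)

Each side is a finite straight segment at perpendicular distance d = a/(2 tan(π/4)) = 0.0296 m from the centre, with end-angles ±π/4.
One side contributes B₁ = (μ₀I/4πd)·2 sin(π/4) = 6.78×10⁻⁶ T.
All 4 sides add in the same direction: B = 4 × 6.78×10⁻⁶ = 2.71×10⁻⁵ T.

B ≈ 27.1 μT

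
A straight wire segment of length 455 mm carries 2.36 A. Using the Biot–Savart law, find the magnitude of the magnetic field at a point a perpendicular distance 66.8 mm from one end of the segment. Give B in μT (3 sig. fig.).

For a finite straight segment, B = (μ₀I/4πd)(sinθ₁ + sinθ₂), where θ₁, θ₂ are the angles from the perpendicular to each end.
The perpendicular foot is at one end, so the two end-offsets along the wire are 0 and L = 0.455 m.
sinθ₁ = 0/√(0²+0.0668²) = 0.0000; sinθ₂ = 0.455/√(0.455²+0.0668²) = 0.9894.
B = (4π×10⁻⁷ × 2.36) / (4π × 0.0668) × (0.0000 + 0.9894) = 3.50×10⁻⁶ T.

B ≈ 3.50 μT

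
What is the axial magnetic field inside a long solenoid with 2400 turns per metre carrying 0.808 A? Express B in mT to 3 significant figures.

B ≈ 2.44 mT

Inside a long solenoid, B = μ₀nI with n = 2400 turns/m.
B = 4π×10⁻⁷ × 2400 × 0.808 = 2.44×10⁻³ T.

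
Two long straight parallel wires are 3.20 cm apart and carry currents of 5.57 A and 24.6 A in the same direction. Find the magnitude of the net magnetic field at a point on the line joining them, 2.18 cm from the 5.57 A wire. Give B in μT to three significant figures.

Each long wire gives B = μ₀I/(2πd). Distances are d₁ = 0.0218 m and d₂ = 0.0102 m.
B₁ = 5.11×10⁻⁵ T, B₂ = 4.82×10⁻⁴ T.
Between parallel currents the two contributions point in opposite directions, so they subtract. B = |B₁ − B₂| = |5.11×10⁻⁵ − 4.82×10⁻⁴| = 4.31×10⁻⁴ T.

B ≈ 431 μT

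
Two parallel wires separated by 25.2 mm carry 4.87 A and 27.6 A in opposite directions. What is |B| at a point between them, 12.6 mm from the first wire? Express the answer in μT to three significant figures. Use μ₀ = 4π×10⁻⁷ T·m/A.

Each long wire gives B = μ₀I/(2πd). Distances are d₁ = 0.0126 m and d₂ = 0.0126 m.
B₁ = 7.73×10⁻⁵ T, B₂ = 4.38×10⁻⁴ T.
Between antiparallel currents both contributions point the same way, so they add. B = B₁ + B₂ = 7.73×10⁻⁵ + 4.38×10⁻⁴ = 5.15×10⁻⁴ T.

B ≈ 515 μT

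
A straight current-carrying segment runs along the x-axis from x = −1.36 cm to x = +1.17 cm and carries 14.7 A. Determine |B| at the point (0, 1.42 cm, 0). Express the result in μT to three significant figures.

B ≈ 137 μT

For a finite straight segment, B = (μ₀I/4πd)(sinθ₁ + sinθ₂), where θ₁, θ₂ are the angles from the perpendicular to each end.
The perpendicular distance is d = 0.0142 m; the end-offsets along the wire are a = 0.0136 m and b = 0.0117 m.
sinθ₁ = 0.0136/√(0.0136²+0.0142²) = 0.6917; sinθ₂ = 0.0117/√(0.0117²+0.0142²) = 0.6359.
B = (4π×10⁻⁷ × 14.7) / (4π × 0.0142) × (0.6917 + 0.6359) = 1.37×10⁻⁴ T.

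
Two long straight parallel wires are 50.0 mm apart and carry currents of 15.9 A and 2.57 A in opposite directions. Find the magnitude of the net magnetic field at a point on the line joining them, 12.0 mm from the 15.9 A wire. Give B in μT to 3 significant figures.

B ≈ 279 μT

Each long wire gives B = μ₀I/(2πd). Distances are d₁ = 0.012 m and d₂ = 0.038 m.
B₁ = 2.65×10⁻⁴ T, B₂ = 1.35×10⁻⁵ T.
Between antiparallel currents both contributions point the same way, so they add. B = B₁ + B₂ = 2.65×10⁻⁴ + 1.35×10⁻⁵ = 2.79×10⁻⁴ T.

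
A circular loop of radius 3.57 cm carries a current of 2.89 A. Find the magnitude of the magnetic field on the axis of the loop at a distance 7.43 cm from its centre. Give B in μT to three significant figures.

B ≈ 4.13 μT

On the axis of a circular loop, B = μ₀IR² / [2(R²+z²)^(3/2)].
R² + z² = (0.0357)² + (0.0743)² = 0.006795 m², and (R²+z²)^(3/2) = 5.60×10⁻⁴ m³.
B = (4π×10⁻⁷ × 2.89 × 0.001274) / (2 × 5.60×10⁻⁴) = 4.13×10⁻⁶ T.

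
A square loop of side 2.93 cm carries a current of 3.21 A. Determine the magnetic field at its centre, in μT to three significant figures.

Each side is a finite straight segment at perpendicular distance d = a/(2 tan(π/4)) = 0.01465 m from the centre, with end-angles ±π/4.
One side contributes B₁ = (μ₀I/4πd)·2 sin(π/4) = 3.10×10⁻⁵ T.
All 4 sides add in the same direction: B = 4 × 3.10×10⁻⁵ = 1.24×10⁻⁴ T.

B ≈ 124 μT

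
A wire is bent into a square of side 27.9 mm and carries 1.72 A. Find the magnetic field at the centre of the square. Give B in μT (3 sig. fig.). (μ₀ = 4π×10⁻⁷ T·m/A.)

Each side is a finite straight segment at perpendicular distance d = a/(2 tan(π/4)) = 0.01395 m from the centre, with end-angles ±π/4.
One side contributes B₁ = (μ₀I/4πd)·2 sin(π/4) = 1.74×10⁻⁵ T.
All 4 sides add in the same direction: B = 4 × 1.74×10⁻⁵ = 6.97×10⁻⁵ T.

B ≈ 69.7 μT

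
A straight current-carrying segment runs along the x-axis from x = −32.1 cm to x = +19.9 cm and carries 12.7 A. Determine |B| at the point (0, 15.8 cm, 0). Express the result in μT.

For a finite straight segment, B = (μ₀I/4πd)(sinθ₁ + sinθ₂), where θ₁, θ₂ are the angles from the perpendicular to each end.
The perpendicular distance is d = 0.158 m; the end-offsets along the wire are a = 0.321 m and b = 0.199 m.
sinθ₁ = 0.321/√(0.321²+0.158²) = 0.8972; sinθ₂ = 0.199/√(0.199²+0.158²) = 0.7832.
B = (4π×10⁻⁷ × 12.7) / (4π × 0.158) × (0.8972 + 0.7832) = 1.35×10⁻⁵ T.

B ≈ 13.5 μT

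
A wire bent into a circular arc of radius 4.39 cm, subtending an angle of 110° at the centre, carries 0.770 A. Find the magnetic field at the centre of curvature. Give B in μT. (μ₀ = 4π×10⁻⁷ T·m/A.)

The Biot–Savart field of a circular arc at its centre is B = μ₀Iφ/(4πR), with φ = 1.92 rad.
B = (4π×10⁻⁷ × 0.770 × 1.92) / (4π × 0.0439) = 3.37×10⁻⁶ T.

B ≈ 3.37 μT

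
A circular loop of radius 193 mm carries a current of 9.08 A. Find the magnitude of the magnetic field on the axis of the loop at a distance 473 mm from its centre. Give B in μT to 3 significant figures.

B ≈ 1.59 μT

On the axis of a circular loop, B = μ₀IR² / [2(R²+z²)^(3/2)].
R² + z² = (0.193)² + (0.473)² = 0.261 m², and (R²+z²)^(3/2) = 0.133 m³.
B = (4π×10⁻⁷ × 9.08 × 0.03725) / (2 × 0.133) = 1.59×10⁻⁶ T.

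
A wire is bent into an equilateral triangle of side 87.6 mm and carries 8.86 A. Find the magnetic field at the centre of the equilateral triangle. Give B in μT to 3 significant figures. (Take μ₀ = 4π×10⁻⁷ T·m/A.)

Each side is a finite straight segment at perpendicular distance d = a/(2 tan(π/3)) = 0.02529 m from the centre, with end-angles ±π/3.
One side contributes B₁ = (μ₀I/4πd)·2 sin(π/3) = 6.07×10⁻⁵ T.
All 3 sides add in the same direction: B = 3 × 6.07×10⁻⁵ = 1.82×10⁻⁴ T.

B ≈ 182 μT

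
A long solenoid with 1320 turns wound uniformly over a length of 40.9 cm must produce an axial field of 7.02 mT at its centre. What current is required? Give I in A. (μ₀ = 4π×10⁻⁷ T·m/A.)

I ≈ 1.73 A

Inside a long solenoid B = μ₀nI with n = 3227 m⁻¹, so I = B/(μ₀n).
I = 7.02×10⁻³ / (4π×10⁻⁷ × 3227) = 1.73 A.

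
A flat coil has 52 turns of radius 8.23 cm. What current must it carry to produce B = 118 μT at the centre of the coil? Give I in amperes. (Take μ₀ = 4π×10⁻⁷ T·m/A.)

I ≈ 0.297 A

For an N-turn coil, B = Nμ₀I/(2R) with R = 0.0823 m, so I = 2RB/(Nμ₀) = 2 × 0.0823 × 1.18×10⁻⁴ / (52 × 4π×10⁻⁷) = 0.297 A.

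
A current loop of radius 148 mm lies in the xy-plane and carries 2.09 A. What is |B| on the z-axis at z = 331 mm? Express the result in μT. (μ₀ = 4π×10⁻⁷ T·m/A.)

On the axis of a circular loop, B = μ₀IR² / [2(R²+z²)^(3/2)].
R² + z² = (0.148)² + (0.331)² = 0.1315 m², and (R²+z²)^(3/2) = 4.77×10⁻² m³.
B = (4π×10⁻⁷ × 2.09 × 0.0219) / (2 × 4.77×10⁻²) = 6.03×10⁻⁷ T.

B ≈ 0.603 μT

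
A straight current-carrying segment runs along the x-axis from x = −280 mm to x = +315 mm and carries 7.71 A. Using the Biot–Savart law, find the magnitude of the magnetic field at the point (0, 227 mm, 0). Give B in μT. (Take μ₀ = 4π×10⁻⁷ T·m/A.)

B ≈ 5.39 μT

For a finite straight segment, B = (μ₀I/4πd)(sinθ₁ + sinθ₂), where θ₁, θ₂ are the angles from the perpendicular to each end.
The perpendicular distance is d = 0.227 m; the end-offsets along the wire are a = 0.28 m and b = 0.315 m.
sinθ₁ = 0.28/√(0.28²+0.227²) = 0.7768; sinθ₂ = 0.315/√(0.315²+0.227²) = 0.8113.
B = (4π×10⁻⁷ × 7.71) / (4π × 0.227) × (0.7768 + 0.8113) = 5.39×10⁻⁶ T.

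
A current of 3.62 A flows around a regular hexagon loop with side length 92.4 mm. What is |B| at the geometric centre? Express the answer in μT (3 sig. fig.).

B ≈ 27.1 μT

Each side is a finite straight segment at perpendicular distance d = a/(2 tan(π/6)) = 0.08002 m from the centre, with end-angles ±π/6.
One side contributes B₁ = (μ₀I/4πd)·2 sin(π/6) = 4.52×10⁻⁶ T.
All 6 sides add in the same direction: B = 6 × 4.52×10⁻⁶ = 2.71×10⁻⁵ T.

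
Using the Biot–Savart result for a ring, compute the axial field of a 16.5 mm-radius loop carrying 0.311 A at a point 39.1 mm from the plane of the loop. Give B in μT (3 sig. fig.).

B ≈ 0.696 μT

On the axis of a circular loop, B = μ₀IR² / [2(R²+z²)^(3/2)].
R² + z² = (0.0165)² + (0.0391)² = 0.001801 m², and (R²+z²)^(3/2) = 7.64×10⁻⁵ m³.
B = (4π×10⁻⁷ × 0.311 × 0.0002723) / (2 × 7.64×10⁻⁵) = 6.96×10⁻⁷ T.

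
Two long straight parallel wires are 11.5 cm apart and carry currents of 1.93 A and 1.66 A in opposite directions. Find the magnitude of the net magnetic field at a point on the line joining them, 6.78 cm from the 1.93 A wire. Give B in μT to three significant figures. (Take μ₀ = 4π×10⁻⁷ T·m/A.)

Each long wire gives B = μ₀I/(2πd). Distances are d₁ = 0.0678 m and d₂ = 0.0472 m.
B₁ = 5.69×10⁻⁶ T, B₂ = 7.03×10⁻⁶ T.
Between antiparallel currents both contributions point the same way, so they add. B = B₁ + B₂ = 5.69×10⁻⁶ + 7.03×10⁻⁶ = 1.27×10⁻⁵ T.

B ≈ 12.7 μT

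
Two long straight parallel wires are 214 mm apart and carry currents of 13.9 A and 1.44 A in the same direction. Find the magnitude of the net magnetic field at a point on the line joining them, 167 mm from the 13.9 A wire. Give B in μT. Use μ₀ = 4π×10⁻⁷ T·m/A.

Each long wire gives B = μ₀I/(2πd). Distances are d₁ = 0.167 m and d₂ = 0.047 m.
B₁ = 1.66×10⁻⁵ T, B₂ = 6.13×10⁻⁶ T.
Between parallel currents the two contributions point in opposite directions, so they subtract. B = |B₁ − B₂| = |1.66×10⁻⁵ − 6.13×10⁻⁶| = 1.05×10⁻⁵ T.

B ≈ 10.5 μT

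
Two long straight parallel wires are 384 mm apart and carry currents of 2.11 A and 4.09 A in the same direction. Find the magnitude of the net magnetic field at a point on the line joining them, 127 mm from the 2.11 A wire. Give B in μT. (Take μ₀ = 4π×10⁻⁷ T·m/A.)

Each long wire gives B = μ₀I/(2πd). Distances are d₁ = 0.127 m and d₂ = 0.257 m.
B₁ = 3.32×10⁻⁶ T, B₂ = 3.18×10⁻⁶ T.
Between parallel currents the two contributions point in opposite directions, so they subtract. B = |B₁ − B₂| = |3.32×10⁻⁶ − 3.18×10⁻⁶| = 1.40×10⁻⁷ T.

B ≈ 0.140 μT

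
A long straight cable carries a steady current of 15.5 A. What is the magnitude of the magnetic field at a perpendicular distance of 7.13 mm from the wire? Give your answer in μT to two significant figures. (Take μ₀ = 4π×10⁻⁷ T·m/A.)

For an infinitely long straight wire, B = μ₀I/(2πd).
B = (4π×10⁻⁷ × 15.5) / (2π × 0.00713) = 4.35×10⁻⁴ T.

B ≈ 430 μT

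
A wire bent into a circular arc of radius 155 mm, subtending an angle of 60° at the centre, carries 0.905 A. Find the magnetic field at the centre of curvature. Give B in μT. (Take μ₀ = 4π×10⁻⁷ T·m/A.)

The Biot–Savart field of a circular arc at its centre is B = μ₀Iφ/(4πR), with φ = 1.047 rad.
B = (4π×10⁻⁷ × 0.905 × 1.047) / (4π × 0.155) = 6.11×10⁻⁷ T.

B ≈ 0.611 μT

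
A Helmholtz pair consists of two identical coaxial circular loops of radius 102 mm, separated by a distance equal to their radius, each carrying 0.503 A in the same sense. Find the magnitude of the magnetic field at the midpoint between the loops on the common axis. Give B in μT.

B ≈ 4.43 μT

Each loop contributes B = μ₀IR²/[2(R²+z²)^(3/2)] on the axis, with z measured from that loop.
Loop 1 (z = 0.051 m): B₁ = 2.22×10⁻⁶ T. Loop 2 (z = 0.051 m): B₂ = 2.22×10⁻⁶ T.
The fields add: B = B₁ + B₂ = 4.43×10⁻⁶ T.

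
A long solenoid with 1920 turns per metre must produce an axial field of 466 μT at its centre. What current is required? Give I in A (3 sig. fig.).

I ≈ 0.193 A

Inside a long solenoid B = μ₀nI with n = 1920 m⁻¹, so I = B/(μ₀n).
I = 4.66×10⁻⁴ / (4π×10⁻⁷ × 1920) = 0.193 A.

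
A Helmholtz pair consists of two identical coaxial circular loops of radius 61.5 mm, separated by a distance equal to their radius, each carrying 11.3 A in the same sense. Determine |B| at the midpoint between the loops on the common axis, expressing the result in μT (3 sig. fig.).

B ≈ 165 μT

Each loop contributes B = μ₀IR²/[2(R²+z²)^(3/2)] on the axis, with z measured from that loop.
Loop 1 (z = 0.03075 m): B₁ = 8.26×10⁻⁵ T. Loop 2 (z = 0.03075 m): B₂ = 8.26×10⁻⁵ T.
The fields add: B = B₁ + B₂ = 1.65×10⁻⁴ T.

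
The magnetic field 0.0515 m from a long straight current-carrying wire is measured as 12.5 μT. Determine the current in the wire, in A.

For a long straight wire B = μ₀I/(2πd), so I = 2πdB/μ₀.
I = 2π × 0.0515 × 1.25×10⁻⁵ / (4π×10⁻⁷) = 3.22 A.

I ≈ 3.22 A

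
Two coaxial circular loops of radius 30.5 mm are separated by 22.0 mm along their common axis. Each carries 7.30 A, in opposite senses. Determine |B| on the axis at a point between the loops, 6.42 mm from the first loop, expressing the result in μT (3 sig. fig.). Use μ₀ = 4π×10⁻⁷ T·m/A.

B ≈ 34.7 μT

Each loop contributes B = μ₀IR²/[2(R²+z²)^(3/2)] on the axis, with z measured from that loop.
Loop 1 (z = 0.00642 m): B₁ = 1.41×10⁻⁴ T. Loop 2 (z = 0.01558 m): B₂ = 1.06×10⁻⁴ T.
The fields oppose: B = |B₁ − B₂| = 3.47×10⁻⁵ T.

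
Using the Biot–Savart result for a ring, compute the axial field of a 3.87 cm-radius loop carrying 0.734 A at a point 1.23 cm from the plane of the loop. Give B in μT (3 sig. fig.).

On the axis of a circular loop, B = μ₀IR² / [2(R²+z²)^(3/2)].
R² + z² = (0.0387)² + (0.0123)² = 0.001649 m², and (R²+z²)^(3/2) = 6.70×10⁻⁵ m³.
B = (4π×10⁻⁷ × 0.734 × 0.001498) / (2 × 6.70×10⁻⁵) = 1.03×10⁻⁵ T.

B ≈ 10.3 μT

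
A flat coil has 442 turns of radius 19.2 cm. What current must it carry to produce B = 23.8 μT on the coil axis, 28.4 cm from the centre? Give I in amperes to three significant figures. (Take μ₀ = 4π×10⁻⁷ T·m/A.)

For an N-turn coil, B = Nμ₀IR²/[2(R²+z²)^(3/2)] with R = 0.192 m, z = 0.284 m, so I = 2B(R²+z²)^(3/2)/(Nμ₀R²) = 2 × 2.38×10⁻⁵ × 4.03×10⁻² / (442 × 4π×10⁻⁷ × 0.03686) = 9.37×10⁻² A.

I ≈ 0.0937 A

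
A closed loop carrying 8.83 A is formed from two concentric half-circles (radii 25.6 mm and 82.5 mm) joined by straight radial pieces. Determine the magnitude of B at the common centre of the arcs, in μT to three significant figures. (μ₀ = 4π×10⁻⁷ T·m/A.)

The radial connectors point toward the centre, so dl × r̂ = 0 and they contribute nothing.
Each semicircle gives μ₀I/(4R): inner arc 1.08×10⁻⁴ T, outer arc 3.36×10⁻⁵ T.
The two arcs carry current in opposite angular senses, so their fields oppose: B = |1.08×10⁻⁴ − 3.36×10⁻⁵| = 7.47×10⁻⁵ T.

B ≈ 74.7 μT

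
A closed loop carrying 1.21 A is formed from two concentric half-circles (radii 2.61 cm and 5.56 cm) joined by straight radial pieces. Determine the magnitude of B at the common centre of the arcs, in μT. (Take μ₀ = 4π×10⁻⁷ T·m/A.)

The radial connectors point toward the centre, so dl × r̂ = 0 and they contribute nothing.
Each semicircle gives μ₀I/(4R): inner arc 1.46×10⁻⁵ T, outer arc 6.84×10⁻⁶ T.
The two arcs carry current in opposite angular senses, so their fields oppose: B = |1.46×10⁻⁵ − 6.84×10⁻⁶| = 7.73×10⁻⁶ T.

B ≈ 7.73 μT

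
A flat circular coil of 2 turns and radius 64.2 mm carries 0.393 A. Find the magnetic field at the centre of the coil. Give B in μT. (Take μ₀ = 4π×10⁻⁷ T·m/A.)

B ≈ 7.69 μT

For an N-turn flat coil, B = Nμ₀I/(2R) with R = 0.0642 m.
B = 2 × 3.85×10⁻⁶ T = 7.69×10⁻⁶ T.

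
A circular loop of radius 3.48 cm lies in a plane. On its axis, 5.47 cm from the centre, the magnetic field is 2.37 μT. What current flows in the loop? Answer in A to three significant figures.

On the axis of a loop, B = μ₀IR²/[2(R²+z²)^(3/2)], so I = 2B(R²+z²)^(3/2)/(μ₀R²).
R² + z² = 0.001211 + 0.002992 = 0.004203 m²; raised to 3/2 gives 2.72×10⁻⁴ m³.
I = 2 × 2.37×10⁻⁶ × 2.72×10⁻⁴ / (1.26×10⁻⁶ × 0.001211) = 0.849 A.

I ≈ 0.849 A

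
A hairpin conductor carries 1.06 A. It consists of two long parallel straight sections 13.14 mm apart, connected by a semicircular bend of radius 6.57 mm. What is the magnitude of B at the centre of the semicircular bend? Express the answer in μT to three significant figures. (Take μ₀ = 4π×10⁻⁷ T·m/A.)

The semicircular arc contributes B_arc = μ₀I·π/(4πR) = μ₀I/(4R) = 5.07×10⁻⁵ T.
Each semi-infinite lead is at perpendicular distance R = 0.00657 m from the centre, with the perpendicular foot at its near end, so it contributes μ₀I/(4πR); both point the same way, together 3.23×10⁻⁵ T.
Arc and leads all point the same direction: B = 5.07×10⁻⁵ + 3.23×10⁻⁵ = 8.30×10⁻⁵ T.

B ≈ 83.0 μT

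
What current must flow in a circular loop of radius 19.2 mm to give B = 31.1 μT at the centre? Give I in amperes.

At the centre of a circular loop B = μ₀I/(2R), so I = 2RB/μ₀.
With R = 0.0192 m, I = 2 × 0.0192 × 3.11×10⁻⁵ / (4π×10⁻⁷) = 0.950 A.

I ≈ 0.950 A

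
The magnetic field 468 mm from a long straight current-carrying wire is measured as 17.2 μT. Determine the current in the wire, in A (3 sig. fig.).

For a long straight wire B = μ₀I/(2πd), so I = 2πdB/μ₀.
I = 2π × 0.468 × 1.72×10⁻⁵ / (4π×10⁻⁷) = 40.2 A.

I ≈ 40.2 A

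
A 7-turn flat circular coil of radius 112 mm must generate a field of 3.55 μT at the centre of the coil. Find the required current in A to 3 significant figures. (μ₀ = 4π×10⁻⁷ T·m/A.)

For an N-turn coil, B = Nμ₀I/(2R) with R = 0.112 m, so I = 2RB/(Nμ₀) = 2 × 0.112 × 3.55×10⁻⁶ / (7 × 4π×10⁻⁷) = 9.04×10⁻² A.

I ≈ 0.0904 A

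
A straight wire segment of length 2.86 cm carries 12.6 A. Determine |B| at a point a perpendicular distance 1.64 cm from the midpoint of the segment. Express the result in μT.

B ≈ 101 μT

For a finite straight segment, B = (μ₀I/4πd)(sinθ₁ + sinθ₂), where θ₁, θ₂ are the angles from the perpendicular to each end.
The perpendicular from the point meets the wire at its midpoint, so each end is L/2 = 0.0143 m away along the wire.
sinθ₁ = 0.0143/√(0.0143²+0.0164²) = 0.6572; sinθ₂ = 0.0143/√(0.0143²+0.0164²) = 0.6572.
B = (4π×10⁻⁷ × 12.6) / (4π × 0.0164) × (0.6572 + 0.6572) = 1.01×10⁻⁴ T.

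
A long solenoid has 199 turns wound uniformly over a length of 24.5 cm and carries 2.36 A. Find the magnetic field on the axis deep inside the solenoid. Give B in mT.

Inside a long solenoid, B = μ₀nI with n = 812.2 turns/m.
B = 4π×10⁻⁷ × 812.2 × 2.36 = 2.41×10⁻³ T.

B ≈ 2.41 mT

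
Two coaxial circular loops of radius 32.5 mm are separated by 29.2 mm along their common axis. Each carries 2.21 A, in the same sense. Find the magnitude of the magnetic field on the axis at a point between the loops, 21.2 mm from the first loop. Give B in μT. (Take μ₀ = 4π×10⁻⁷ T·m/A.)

B ≈ 64.2 μT

Each loop contributes B = μ₀IR²/[2(R²+z²)^(3/2)] on the axis, with z measured from that loop.
Loop 1 (z = 0.0212 m): B₁ = 2.51×10⁻⁵ T. Loop 2 (z = 0.008 m): B₂ = 3.91×10⁻⁵ T.
The fields add: B = B₁ + B₂ = 6.42×10⁻⁵ T.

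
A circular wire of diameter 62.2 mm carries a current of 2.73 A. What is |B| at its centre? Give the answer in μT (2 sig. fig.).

B ≈ 55 μT

At the centre of a circular loop the Biot–Savart law gives B = μ₀I/(2R) (so R = 0.0311 m).
B = (4π×10⁻⁷ × 2.73) / (2 × 0.0311) = 5.52×10⁻⁵ T.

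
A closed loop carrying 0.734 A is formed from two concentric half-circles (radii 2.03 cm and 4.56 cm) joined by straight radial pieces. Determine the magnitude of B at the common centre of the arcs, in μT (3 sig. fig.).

B ≈ 6.30 μT

The radial connectors point toward the centre, so dl × r̂ = 0 and they contribute nothing.
Each semicircle gives μ₀I/(4R): inner arc 1.14×10⁻⁵ T, outer arc 5.06×10⁻⁶ T.
The two arcs carry current in opposite angular senses, so their fields oppose: B = |1.14×10⁻⁵ − 5.06×10⁻⁶| = 6.30×10⁻⁶ T.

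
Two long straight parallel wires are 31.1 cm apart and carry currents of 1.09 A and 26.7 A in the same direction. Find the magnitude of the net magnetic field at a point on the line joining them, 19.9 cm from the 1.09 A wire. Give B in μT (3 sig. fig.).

B ≈ 46.6 μT

Each long wire gives B = μ₀I/(2πd). Distances are d₁ = 0.199 m and d₂ = 0.112 m.
B₁ = 1.10×10⁻⁶ T, B₂ = 4.77×10⁻⁵ T.
Between parallel currents the two contributions point in opposite directions, so they subtract. B = |B₁ − B₂| = |1.10×10⁻⁶ − 4.77×10⁻⁵| = 4.66×10⁻⁵ T.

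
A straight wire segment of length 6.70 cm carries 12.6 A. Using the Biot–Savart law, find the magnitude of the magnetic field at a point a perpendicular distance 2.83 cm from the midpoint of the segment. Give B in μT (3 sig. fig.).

For a finite straight segment, B = (μ₀I/4πd)(sinθ₁ + sinθ₂), where θ₁, θ₂ are the angles from the perpendicular to each end.
The perpendicular from the point meets the wire at its midpoint, so each end is L/2 = 0.0335 m away along the wire.
sinθ₁ = 0.0335/√(0.0335²+0.0283²) = 0.7639; sinθ₂ = 0.0335/√(0.0335²+0.0283²) = 0.7639.
B = (4π×10⁻⁷ × 12.6) / (4π × 0.0283) × (0.7639 + 0.7639) = 6.80×10⁻⁵ T.

B ≈ 68.0 μT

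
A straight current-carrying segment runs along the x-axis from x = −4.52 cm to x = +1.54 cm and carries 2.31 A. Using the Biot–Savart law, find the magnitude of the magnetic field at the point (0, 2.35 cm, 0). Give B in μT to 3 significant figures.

B ≈ 14.1 μT

For a finite straight segment, B = (μ₀I/4πd)(sinθ₁ + sinθ₂), where θ₁, θ₂ are the angles from the perpendicular to each end.
The perpendicular distance is d = 0.0235 m; the end-offsets along the wire are a = 0.0452 m and b = 0.0154 m.
sinθ₁ = 0.0452/√(0.0452²+0.0235²) = 0.8872; sinθ₂ = 0.0154/√(0.0154²+0.0235²) = 0.5481.
B = (4π×10⁻⁷ × 2.31) / (4π × 0.0235) × (0.8872 + 0.5481) = 1.41×10⁻⁵ T.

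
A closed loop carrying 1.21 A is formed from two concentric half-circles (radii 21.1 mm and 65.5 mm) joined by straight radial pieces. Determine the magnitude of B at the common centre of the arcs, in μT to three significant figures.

The radial connectors point toward the centre, so dl × r̂ = 0 and they contribute nothing.
Each semicircle gives μ₀I/(4R): inner arc 1.80×10⁻⁵ T, outer arc 5.80×10⁻⁶ T.
The two arcs carry current in opposite angular senses, so their fields oppose: B = |1.80×10⁻⁵ − 5.80×10⁻⁶| = 1.22×10⁻⁵ T.

B ≈ 12.2 μT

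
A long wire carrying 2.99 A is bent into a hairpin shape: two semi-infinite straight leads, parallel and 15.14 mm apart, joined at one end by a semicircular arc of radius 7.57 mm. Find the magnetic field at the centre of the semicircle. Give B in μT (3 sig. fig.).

The semicircular arc contributes B_arc = μ₀I·π/(4πR) = μ₀I/(4R) = 1.24×10⁻⁴ T.
Each semi-infinite lead is at perpendicular distance R = 0.00757 m from the centre, with the perpendicular foot at its near end, so it contributes μ₀I/(4πR); both point the same way, together 7.90×10⁻⁵ T.
Arc and leads all point the same direction: B = 1.24×10⁻⁴ + 7.90×10⁻⁵ = 2.03×10⁻⁴ T.

B ≈ 203 μT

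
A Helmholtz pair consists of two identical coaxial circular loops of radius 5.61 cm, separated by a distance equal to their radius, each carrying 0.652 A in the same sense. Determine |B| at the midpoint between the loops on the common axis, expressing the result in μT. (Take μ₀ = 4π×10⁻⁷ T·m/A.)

B ≈ 10.5 μT

Each loop contributes B = μ₀IR²/[2(R²+z²)^(3/2)] on the axis, with z measured from that loop.
Loop 1 (z = 0.02805 m): B₁ = 5.23×10⁻⁶ T. Loop 2 (z = 0.02805 m): B₂ = 5.23×10⁻⁶ T.
The fields add: B = B₁ + B₂ = 1.05×10⁻⁵ T.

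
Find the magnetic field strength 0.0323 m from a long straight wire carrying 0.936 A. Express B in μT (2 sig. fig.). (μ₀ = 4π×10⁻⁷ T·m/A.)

For an infinitely long straight wire, B = μ₀I/(2πd).
B = (4π×10⁻⁷ × 0.936) / (2π × 0.0323) = 5.80×10⁻⁶ T.

B ≈ 5.8 μT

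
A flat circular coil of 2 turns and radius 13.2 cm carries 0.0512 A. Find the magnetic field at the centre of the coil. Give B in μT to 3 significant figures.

B ≈ 0.487 μT

For an N-turn flat coil, B = Nμ₀I/(2R) with R = 0.132 m.
B = 2 × 2.44×10⁻⁷ T = 4.87×10⁻⁷ T.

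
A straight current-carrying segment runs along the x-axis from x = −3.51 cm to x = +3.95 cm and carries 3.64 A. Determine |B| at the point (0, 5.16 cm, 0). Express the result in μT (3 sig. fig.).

B ≈ 8.26 μT

For a finite straight segment, B = (μ₀I/4πd)(sinθ₁ + sinθ₂), where θ₁, θ₂ are the angles from the perpendicular to each end.
The perpendicular distance is d = 0.0516 m; the end-offsets along the wire are a = 0.0351 m and b = 0.0395 m.
sinθ₁ = 0.0351/√(0.0351²+0.0516²) = 0.5624; sinθ₂ = 0.0395/√(0.0395²+0.0516²) = 0.6078.
B = (4π×10⁻⁷ × 3.64) / (4π × 0.0516) × (0.5624 + 0.6078) = 8.26×10⁻⁶ T.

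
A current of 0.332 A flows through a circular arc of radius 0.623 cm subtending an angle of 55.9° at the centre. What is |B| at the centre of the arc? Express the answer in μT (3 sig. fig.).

B ≈ 5.20 μT

The Biot–Savart field of a circular arc at its centre is B = μ₀Iφ/(4πR), with φ = 0.9756 rad.
B = (4π×10⁻⁷ × 0.332 × 0.9756) / (4π × 0.00623) = 5.20×10⁻⁶ T.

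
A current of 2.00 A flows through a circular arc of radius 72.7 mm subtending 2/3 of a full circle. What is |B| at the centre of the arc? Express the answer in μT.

The Biot–Savart field of a circular arc at its centre is B = μ₀Iφ/(4πR), with φ = 4.189 rad.
B = (4π×10⁻⁷ × 2.00 × 4.189) / (4π × 0.0727) = 1.15×10⁻⁵ T.

B ≈ 11.5 μT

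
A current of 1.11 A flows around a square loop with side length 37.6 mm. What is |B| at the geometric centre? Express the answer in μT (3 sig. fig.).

B ≈ 33.4 μT

Each side is a finite straight segment at perpendicular distance d = a/(2 tan(π/4)) = 0.0188 m from the centre, with end-angles ±π/4.
One side contributes B₁ = (μ₀I/4πd)·2 sin(π/4) = 8.35×10⁻⁶ T.
All 4 sides add in the same direction: B = 4 × 8.35×10⁻⁶ = 3.34×10⁻⁵ T.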